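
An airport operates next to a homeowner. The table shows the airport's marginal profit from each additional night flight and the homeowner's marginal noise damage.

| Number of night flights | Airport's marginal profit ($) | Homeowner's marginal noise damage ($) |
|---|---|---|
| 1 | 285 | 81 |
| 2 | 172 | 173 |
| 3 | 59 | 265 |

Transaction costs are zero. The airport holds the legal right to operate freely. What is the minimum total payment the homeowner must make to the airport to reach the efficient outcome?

$231

Left alone the airport would choose level 3 (marginal profit stays positive).
Efficient level: k* = 1 (marginal profit ≥ marginal noise damage through 1).
The homeowner must at least cover the airport's forgone profit from cutting 3→1: 172 + 59 = 231.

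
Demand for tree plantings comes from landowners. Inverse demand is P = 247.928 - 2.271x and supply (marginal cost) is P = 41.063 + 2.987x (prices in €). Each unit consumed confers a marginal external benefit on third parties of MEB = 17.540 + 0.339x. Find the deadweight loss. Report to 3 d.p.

Market equilibrium (private): 41.063 + 2.987x = 247.928 - 2.271x → x_m = 39.3429.
Social marginal benefit = demand + MEB = 265.468 - 1.932x.
Set SMB = MC: 265.468 - 1.932x = 41.063 + 2.987x → x* = 45.6200.
The welfare-loss triangle has base |x_m − x*| and height MEB(x_m) (the vertical gap between SMB and MC is zero at x* and MEB at x_m).
DWL = ½ × 6.2771 × 30.8772 = 96.9096.

DWL = €96.910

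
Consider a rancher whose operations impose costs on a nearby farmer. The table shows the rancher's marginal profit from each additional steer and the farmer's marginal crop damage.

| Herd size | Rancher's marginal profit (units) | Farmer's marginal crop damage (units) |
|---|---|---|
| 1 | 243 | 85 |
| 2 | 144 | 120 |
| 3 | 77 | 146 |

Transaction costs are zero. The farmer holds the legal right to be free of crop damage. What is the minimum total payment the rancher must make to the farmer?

Efficient level: marginal profit ≥ marginal crop damage through level 2, so k* = 2.
With the farmer holding the right, the rancher must at least compensate total damage at k*: 85 + 120 = 205.

205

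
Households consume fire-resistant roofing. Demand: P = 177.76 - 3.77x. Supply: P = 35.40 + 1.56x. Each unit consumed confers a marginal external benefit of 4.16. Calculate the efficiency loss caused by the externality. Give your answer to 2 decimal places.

Market equilibrium (private): 35.40 + 1.56x = 177.76 - 3.77x → x_m = 26.7092.
Social marginal benefit = demand + MEB = 181.92 - 3.77x.
Set SMB = MC: 181.92 - 3.77x = 35.40 + 1.56x → x* = 27.4897.
The loss is the area between SMB and MC from x* to x_m; with linear curves that's a triangle of height MEB(x_m).
DWL = ½ × 0.7805 × 4.1600 = 1.6234.

DWL = 1.62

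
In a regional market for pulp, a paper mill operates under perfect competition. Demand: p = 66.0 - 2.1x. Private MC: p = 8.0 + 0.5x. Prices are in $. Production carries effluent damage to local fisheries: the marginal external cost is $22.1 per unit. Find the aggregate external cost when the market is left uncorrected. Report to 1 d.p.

$493.0

Market equilibrium (private): 8.0 + 0.5x = 66.0 - 2.1x → x_m = 22.3077.
Total external cost = MEC × x_m = 22.1 × 22.3077 = 493.0002.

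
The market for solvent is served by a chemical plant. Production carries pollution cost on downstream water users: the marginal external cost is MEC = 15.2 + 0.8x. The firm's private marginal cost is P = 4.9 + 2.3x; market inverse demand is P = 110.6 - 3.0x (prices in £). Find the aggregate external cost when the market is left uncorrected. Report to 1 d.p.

£462.2

Market equilibrium (private): 4.9 + 2.3x = 110.6 - 3.0x → x_m = 19.9434.
Total external cost = ∫₀^{x_m} (15.2 + 0.8x) dx = 15.2×19.9434 + ½×0.8×19.9434² = 462.2354.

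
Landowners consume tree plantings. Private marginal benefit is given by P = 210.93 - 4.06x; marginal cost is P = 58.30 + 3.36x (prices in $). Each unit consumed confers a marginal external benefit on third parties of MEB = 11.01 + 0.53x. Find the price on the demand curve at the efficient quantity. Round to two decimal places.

P = $114.50

Social marginal benefit = demand + MEB = 221.94 - 3.53x.
Set SMB = MC: 221.94 - 3.53x = 58.30 + 3.36x → x* = 23.7504.
Consumer price on the demand curve at x*: 210.93 − 4.06×23.7504 = 114.5034.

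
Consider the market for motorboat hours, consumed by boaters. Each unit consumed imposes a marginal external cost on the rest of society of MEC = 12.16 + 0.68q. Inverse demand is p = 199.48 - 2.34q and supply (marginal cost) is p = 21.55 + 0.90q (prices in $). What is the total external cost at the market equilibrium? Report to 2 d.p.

$1693.17

Market equilibrium (private): 21.55 + 0.90q = 199.48 - 2.34q → q_m = 54.9167.
Total external cost = ∫₀^{q_m} (12.16 + 0.68q) dq = 12.16×54.9167 + ½×0.68×54.9167² = 1693.1740.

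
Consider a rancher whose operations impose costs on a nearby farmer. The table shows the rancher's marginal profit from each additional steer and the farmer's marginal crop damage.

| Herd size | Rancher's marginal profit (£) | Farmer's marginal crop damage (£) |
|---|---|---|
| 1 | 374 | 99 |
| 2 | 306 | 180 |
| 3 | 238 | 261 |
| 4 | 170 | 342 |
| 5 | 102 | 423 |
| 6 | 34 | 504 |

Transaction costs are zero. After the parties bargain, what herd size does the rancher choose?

Bargaining reaches the level where marginal profit last exceeds marginal crop damage.
That holds through level 2 (306 ≥ 180) but not at 3 (238 < 261).

2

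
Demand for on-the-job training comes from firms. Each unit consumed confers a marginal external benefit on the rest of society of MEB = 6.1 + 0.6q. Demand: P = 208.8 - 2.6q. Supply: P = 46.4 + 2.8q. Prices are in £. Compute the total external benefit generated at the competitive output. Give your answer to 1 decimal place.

£454.8

Market equilibrium (private): 46.4 + 2.8q = 208.8 - 2.6q → q_m = 30.0741.
Total external benefit = ∫₀^{q_m} (6.1 + 0.6q) dq = 6.1×30.0741 + ½×0.6×30.0741² = 454.7875.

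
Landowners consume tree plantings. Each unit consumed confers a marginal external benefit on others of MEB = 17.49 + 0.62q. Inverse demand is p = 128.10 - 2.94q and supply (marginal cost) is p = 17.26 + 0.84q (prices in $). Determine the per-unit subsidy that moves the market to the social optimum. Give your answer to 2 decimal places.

Social marginal benefit = demand + MEB = 145.59 - 2.32q.
Set SMB = MC: 145.59 - 2.32q = 17.26 + 0.84q → q* = 40.6108.
The Pigouvian subsidy equals MEB at q*: 17.49 + 0.62×40.6108 = 42.6687.

subsidy = $42.67 per unit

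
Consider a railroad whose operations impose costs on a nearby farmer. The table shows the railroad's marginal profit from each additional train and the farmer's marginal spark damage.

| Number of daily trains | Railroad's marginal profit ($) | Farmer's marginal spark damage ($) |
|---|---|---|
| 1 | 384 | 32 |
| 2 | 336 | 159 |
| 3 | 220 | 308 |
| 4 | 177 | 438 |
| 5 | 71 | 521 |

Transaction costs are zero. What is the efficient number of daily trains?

2

Bargaining reaches the level where marginal profit last exceeds marginal spark damage.
That holds through level 2 (336 ≥ 159) but not at 3 (220 < 308).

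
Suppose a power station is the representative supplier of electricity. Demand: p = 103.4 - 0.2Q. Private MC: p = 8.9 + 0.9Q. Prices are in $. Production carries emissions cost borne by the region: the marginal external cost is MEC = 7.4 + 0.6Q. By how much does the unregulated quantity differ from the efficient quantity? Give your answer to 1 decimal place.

Market equilibrium (private): 8.9 + 0.9Q = 103.4 - 0.2Q → Q_m = 85.9091.
Social marginal cost = private MC + MEC = 16.3 + 1.5Q.
Set SMC = demand: 16.3 + 1.5Q = 103.4 - 0.2Q → Q* = 51.2353.
Gap = |85.9091 − 51.2353| = 34.6738.

34.7 units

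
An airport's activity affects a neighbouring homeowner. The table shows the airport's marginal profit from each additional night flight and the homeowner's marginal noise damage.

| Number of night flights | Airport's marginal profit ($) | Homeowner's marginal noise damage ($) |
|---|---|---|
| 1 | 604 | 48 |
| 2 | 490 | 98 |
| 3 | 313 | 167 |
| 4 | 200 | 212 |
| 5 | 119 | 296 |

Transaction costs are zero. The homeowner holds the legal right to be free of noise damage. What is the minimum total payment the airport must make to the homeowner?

$313

Efficient level: marginal profit ≥ marginal noise damage through level 3, so k* = 3.
With the homeowner holding the right, the airport must at least compensate total damage at k*: 48 + 98 + 167 = 313.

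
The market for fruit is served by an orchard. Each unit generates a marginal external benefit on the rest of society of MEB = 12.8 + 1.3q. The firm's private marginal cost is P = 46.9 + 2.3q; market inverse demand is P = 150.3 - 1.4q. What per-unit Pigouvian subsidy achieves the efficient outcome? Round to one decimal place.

Social marginal cost = private MC − MEB = 34.1 + q.
Set SMC = demand: 34.1 + q = 150.3 - 1.4q → q* = 48.4167.
The Pigouvian subsidy equals MEB at q*: 12.8 + 1.3×48.4167 = 75.7417.

subsidy = 75.7 per unit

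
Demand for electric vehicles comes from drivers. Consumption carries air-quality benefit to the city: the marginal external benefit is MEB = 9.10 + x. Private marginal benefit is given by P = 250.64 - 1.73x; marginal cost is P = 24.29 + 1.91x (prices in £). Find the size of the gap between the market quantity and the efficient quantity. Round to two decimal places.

Market equilibrium (private): 24.29 + 1.91x = 250.64 - 1.73x → x_m = 62.1841.
Social marginal benefit = demand + MEB = 259.74 - 0.73x.
Set SMB = MC: 259.74 - 0.73x = 24.29 + 1.91x → x* = 89.1856.
Gap = |62.1841 − 89.1856| = 27.0015.

27.00 units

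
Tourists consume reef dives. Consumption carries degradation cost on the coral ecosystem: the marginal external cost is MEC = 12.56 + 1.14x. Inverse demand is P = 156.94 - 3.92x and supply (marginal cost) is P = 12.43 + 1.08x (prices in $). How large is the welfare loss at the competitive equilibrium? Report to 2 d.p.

Market equilibrium (private): 12.43 + 1.08x = 156.94 - 3.92x → x_m = 28.9020.
Social marginal benefit = demand − MEC = 144.38 - 5.06x.
Set SMB = MC: 144.38 - 5.06x = 12.43 + 1.08x → x* = 21.4902.
Between x* and x_m the wedge MC − SMB runs linearly from 0 to MEC(x_m), so the loss is a triangle.
DWL = ½ × 7.4118 × 45.5083 = 168.6492.

DWL = $168.65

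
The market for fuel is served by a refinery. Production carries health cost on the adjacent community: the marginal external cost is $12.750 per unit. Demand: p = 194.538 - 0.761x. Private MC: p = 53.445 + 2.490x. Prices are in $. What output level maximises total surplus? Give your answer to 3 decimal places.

Social marginal cost = private MC + MEC = 66.195 + 2.490x.
Set SMC = demand: 66.195 + 2.490x = 194.538 - 0.761x → x* = 39.4780.

x* = 39.478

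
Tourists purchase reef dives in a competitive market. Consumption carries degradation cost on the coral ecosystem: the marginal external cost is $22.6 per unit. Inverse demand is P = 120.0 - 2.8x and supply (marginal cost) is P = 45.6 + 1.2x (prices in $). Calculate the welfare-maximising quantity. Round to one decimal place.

x* = 13.0

Social marginal benefit = demand − MEC = 97.4 - 2.8x.
Set SMB = MC: 97.4 - 2.8x = 45.6 + 1.2x → x* = 12.9500.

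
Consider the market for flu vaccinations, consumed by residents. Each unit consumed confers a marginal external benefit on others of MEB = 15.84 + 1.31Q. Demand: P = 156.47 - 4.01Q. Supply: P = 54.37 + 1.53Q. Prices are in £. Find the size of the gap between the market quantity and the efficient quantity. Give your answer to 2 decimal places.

9.45 units

Market equilibrium (private): 54.37 + 1.53Q = 156.47 - 4.01Q → Q_m = 18.4296.
Social marginal benefit = demand + MEB = 172.31 - 2.70Q.
Set SMB = MC: 172.31 - 2.70Q = 54.37 + 1.53Q → Q* = 27.8818.
Gap = |18.4296 − 27.8818| = 9.4522.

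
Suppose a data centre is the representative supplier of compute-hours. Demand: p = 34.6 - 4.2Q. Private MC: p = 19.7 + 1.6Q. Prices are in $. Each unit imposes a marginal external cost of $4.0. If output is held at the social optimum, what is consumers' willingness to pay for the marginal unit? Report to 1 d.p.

P = $26.7

Social marginal cost = private MC + MEC = 23.7 + 1.6Q.
Set SMC = demand: 23.7 + 1.6Q = 34.6 - 4.2Q → Q* = 1.8793.
Consumer price on the demand curve at Q*: 34.6 − 4.2×1.8793 = 26.7069.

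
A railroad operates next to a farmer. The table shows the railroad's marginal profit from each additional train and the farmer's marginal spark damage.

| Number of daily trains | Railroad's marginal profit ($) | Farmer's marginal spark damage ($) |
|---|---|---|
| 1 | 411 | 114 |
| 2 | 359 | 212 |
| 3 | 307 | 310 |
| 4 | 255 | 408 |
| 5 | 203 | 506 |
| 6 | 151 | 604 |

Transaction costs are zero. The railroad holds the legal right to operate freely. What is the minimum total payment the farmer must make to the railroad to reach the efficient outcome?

$916

Left alone the railroad would choose level 6 (marginal profit stays positive).
Efficient level: k* = 2 (marginal profit ≥ marginal spark damage through 2).
The farmer must at least cover the railroad's forgone profit from cutting 6→2: 307 + 255 + 203 + 151 = 916.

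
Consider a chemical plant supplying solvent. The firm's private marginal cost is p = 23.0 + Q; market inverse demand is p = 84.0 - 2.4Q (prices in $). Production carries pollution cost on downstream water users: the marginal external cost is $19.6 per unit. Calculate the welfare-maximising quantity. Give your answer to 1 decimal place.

Q* = 12.2

Social marginal cost = private MC + MEC = 42.6 + Q.
Set SMC = demand: 42.6 + Q = 84.0 - 2.4Q → Q* = 12.1765.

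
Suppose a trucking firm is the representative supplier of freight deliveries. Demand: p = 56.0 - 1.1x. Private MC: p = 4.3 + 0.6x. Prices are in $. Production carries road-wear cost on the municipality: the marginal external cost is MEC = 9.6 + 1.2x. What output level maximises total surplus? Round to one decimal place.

Social marginal cost = private MC + MEC = 13.9 + 1.8x.
Set SMC = demand: 13.9 + 1.8x = 56.0 - 1.1x → x* = 14.5172.

x* = 14.5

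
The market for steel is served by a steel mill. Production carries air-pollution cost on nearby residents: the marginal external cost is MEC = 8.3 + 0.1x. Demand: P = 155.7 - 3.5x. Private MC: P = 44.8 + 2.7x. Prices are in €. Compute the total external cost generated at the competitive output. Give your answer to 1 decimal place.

€164.5

Market equilibrium (private): 44.8 + 2.7x = 155.7 - 3.5x → x_m = 17.8871.
Total external cost = ∫₀^{x_m} (8.3 + 0.1x) dx = 8.3×17.8871 + ½×0.1×17.8871² = 164.4603.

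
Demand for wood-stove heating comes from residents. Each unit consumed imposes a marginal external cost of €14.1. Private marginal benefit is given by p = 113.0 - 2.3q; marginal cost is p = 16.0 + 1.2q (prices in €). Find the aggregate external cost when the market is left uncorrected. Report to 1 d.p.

Market equilibrium (private): 16.0 + 1.2q = 113.0 - 2.3q → q_m = 27.7143.
Total external cost = MEC × q_m = 14.1 × 27.7143 = 390.7716.

€390.8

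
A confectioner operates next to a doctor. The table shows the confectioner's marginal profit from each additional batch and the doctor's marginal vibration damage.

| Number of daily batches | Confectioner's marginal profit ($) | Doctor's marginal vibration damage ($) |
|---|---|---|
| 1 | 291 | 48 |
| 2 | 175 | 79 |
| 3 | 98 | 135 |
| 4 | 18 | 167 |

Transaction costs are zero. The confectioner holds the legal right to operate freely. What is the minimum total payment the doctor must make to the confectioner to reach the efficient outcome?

Left alone the confectioner would choose level 4 (marginal profit stays positive).
Efficient level: k* = 2 (marginal profit ≥ marginal vibration damage through 2).
The doctor must at least cover the confectioner's forgone profit from cutting 4→2: 98 + 18 = 116.

$116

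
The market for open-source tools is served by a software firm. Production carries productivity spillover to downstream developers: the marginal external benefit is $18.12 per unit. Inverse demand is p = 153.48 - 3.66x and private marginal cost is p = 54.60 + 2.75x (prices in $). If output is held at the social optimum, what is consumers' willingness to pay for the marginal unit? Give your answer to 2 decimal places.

Social marginal cost = private MC − MEB = 36.48 + 2.75x.
Set SMC = demand: 36.48 + 2.75x = 153.48 - 3.66x → x* = 18.2527.
Consumer price on the demand curve at x*: 153.48 − 3.66×18.2527 = 86.6751.

P = $86.68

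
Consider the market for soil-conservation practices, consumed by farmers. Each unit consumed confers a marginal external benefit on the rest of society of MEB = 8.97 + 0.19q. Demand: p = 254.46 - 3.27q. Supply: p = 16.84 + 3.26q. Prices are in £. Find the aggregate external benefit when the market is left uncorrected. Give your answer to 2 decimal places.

Market equilibrium (private): 16.84 + 3.26q = 254.46 - 3.27q → q_m = 36.3890.
Total external benefit = ∫₀^{q_m} (8.97 + 0.19q) dq = 8.97×36.3890 + ½×0.19×36.3890² = 452.2045.

£452.20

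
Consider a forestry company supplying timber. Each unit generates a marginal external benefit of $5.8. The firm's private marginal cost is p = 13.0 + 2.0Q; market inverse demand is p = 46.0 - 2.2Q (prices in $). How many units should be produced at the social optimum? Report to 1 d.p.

Q* = 9.2

Social marginal cost = private MC − MEB = 7.2 + 2.0Q.
Set SMC = demand: 7.2 + 2.0Q = 46.0 - 2.2Q → Q* = 9.2381.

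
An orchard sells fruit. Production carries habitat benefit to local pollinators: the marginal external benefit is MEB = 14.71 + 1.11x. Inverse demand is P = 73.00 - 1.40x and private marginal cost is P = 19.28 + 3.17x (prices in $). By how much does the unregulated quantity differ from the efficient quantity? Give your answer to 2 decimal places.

8.02 units

Market equilibrium (private): 19.28 + 3.17x = 73.00 - 1.40x → x_m = 11.7549.
Social marginal cost = private MC − MEB = 4.57 + 2.06x.
Set SMC = demand: 4.57 + 2.06x = 73.00 - 1.40x → x* = 19.7775.
Gap = |11.7549 − 19.7775| = 8.0226.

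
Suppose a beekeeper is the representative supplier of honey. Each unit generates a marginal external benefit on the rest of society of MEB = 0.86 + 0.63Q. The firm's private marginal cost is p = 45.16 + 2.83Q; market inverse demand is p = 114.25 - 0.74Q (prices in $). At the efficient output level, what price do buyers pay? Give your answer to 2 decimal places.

P = $96.64

Social marginal cost = private MC − MEB = 44.30 + 2.20Q.
Set SMC = demand: 44.30 + 2.20Q = 114.25 - 0.74Q → Q* = 23.7925.
Consumer price on the demand curve at Q*: 114.25 − 0.74×23.7925 = 96.6436.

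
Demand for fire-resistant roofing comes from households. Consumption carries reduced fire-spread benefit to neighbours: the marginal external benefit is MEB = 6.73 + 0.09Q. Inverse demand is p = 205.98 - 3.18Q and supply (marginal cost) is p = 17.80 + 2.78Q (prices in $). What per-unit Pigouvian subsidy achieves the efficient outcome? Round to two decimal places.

subsidy = $9.72 per unit

Social marginal benefit = demand + MEB = 212.71 - 3.09Q.
Set SMB = MC: 212.71 - 3.09Q = 17.80 + 2.78Q → Q* = 33.2044.
The Pigouvian subsidy equals MEB at Q*: 6.73 + 0.09×33.2044 = 9.7184.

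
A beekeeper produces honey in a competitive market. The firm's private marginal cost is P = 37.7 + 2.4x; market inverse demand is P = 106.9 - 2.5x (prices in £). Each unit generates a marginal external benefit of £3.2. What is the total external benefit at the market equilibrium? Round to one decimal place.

Market equilibrium (private): 37.7 + 2.4x = 106.9 - 2.5x → x_m = 14.1224.
Total external benefit = MEB × x_m = 3.2 × 14.1224 = 45.1917.

£45.2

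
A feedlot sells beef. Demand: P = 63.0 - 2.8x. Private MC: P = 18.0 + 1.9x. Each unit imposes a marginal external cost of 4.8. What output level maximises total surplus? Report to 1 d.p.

Social marginal cost = private MC + MEC = 22.8 + 1.9x.
Set SMC = demand: 22.8 + 1.9x = 63.0 - 2.8x → x* = 8.5532.

x* = 8.6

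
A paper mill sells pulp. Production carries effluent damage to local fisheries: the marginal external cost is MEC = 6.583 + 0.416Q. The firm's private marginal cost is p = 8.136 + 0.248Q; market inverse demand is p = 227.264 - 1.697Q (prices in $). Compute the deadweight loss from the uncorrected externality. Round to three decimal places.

Market equilibrium (private): 8.136 + 0.248Q = 227.264 - 1.697Q → Q_m = 112.6622.
Social marginal cost = private MC + MEC = 14.719 + 0.664Q.
Set SMC = demand: 14.719 + 0.664Q = 227.264 - 1.697Q → Q* = 90.0233.
Between Q* and Q_m the wedge SMC − demand runs linearly from 0 to MEC(Q_m), so the loss is a triangle.
DWL = ½ × 22.6389 × 53.4505 = 605.0303.

DWL = $605.030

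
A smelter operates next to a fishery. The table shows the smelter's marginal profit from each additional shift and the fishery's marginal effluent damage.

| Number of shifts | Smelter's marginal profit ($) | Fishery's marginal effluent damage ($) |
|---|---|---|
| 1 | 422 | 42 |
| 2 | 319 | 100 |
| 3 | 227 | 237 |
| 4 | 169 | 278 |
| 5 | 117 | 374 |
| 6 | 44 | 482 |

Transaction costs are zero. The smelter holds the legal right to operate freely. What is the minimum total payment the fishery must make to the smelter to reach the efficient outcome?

$557

Left alone the smelter would choose level 6 (marginal profit stays positive).
Efficient level: k* = 2 (marginal profit ≥ marginal effluent damage through 2).
The fishery must at least cover the smelter's forgone profit from cutting 6→2: 227 + 169 + 117 + 44 = 557.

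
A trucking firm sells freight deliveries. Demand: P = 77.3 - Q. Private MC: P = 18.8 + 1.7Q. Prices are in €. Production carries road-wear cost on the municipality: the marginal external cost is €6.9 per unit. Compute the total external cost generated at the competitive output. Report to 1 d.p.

€149.5

Market equilibrium (private): 18.8 + 1.7Q = 77.3 - Q → Q_m = 21.6667.
Total external cost = MEC × Q_m = 6.9 × 21.6667 = 149.5002.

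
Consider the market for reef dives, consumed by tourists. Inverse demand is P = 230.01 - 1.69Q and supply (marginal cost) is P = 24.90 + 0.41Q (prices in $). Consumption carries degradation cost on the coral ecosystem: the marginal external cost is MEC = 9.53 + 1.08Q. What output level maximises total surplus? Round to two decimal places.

Social marginal benefit = demand − MEC = 220.48 - 2.77Q.
Set SMB = MC: 220.48 - 2.77Q = 24.90 + 0.41Q → Q* = 61.5031.

Q* = 61.50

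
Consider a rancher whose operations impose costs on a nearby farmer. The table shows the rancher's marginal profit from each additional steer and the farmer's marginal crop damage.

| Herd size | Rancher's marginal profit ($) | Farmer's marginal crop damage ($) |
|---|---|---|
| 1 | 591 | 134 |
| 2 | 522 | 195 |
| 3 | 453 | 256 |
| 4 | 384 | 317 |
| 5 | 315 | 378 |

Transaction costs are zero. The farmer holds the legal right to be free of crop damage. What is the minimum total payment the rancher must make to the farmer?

$902

Efficient level: marginal profit ≥ marginal crop damage through level 4, so k* = 4.
With the farmer holding the right, the rancher must at least compensate total damage at k*: 134 + 195 + 256 + 317 = 902.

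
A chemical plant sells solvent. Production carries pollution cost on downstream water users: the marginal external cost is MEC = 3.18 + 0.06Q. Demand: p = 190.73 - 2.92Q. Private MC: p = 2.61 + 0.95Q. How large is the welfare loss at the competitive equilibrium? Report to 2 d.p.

DWL = 4.73

Market equilibrium (private): 2.61 + 0.95Q = 190.73 - 2.92Q → Q_m = 48.6098.
Social marginal cost = private MC + MEC = 5.79 + 1.01Q.
Set SMC = demand: 5.79 + 1.01Q = 190.73 - 2.92Q → Q* = 47.0585.
Height of the DWL triangle at Q_m is SMC(Q_m) − demand(Q_m) = MEC(Q_m) = 6.0966.
DWL = ½ × 1.5513 × 6.0966 = 4.7288.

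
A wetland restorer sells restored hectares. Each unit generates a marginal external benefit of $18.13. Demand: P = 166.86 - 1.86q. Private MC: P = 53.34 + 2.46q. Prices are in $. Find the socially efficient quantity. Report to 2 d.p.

q* = 30.47

Social marginal cost = private MC − MEB = 35.21 + 2.46q.
Set SMC = demand: 35.21 + 2.46q = 166.86 - 1.86q → q* = 30.4745.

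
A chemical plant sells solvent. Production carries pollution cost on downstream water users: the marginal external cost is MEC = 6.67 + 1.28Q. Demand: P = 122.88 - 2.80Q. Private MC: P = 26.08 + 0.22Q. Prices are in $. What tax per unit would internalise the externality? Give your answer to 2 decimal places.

Social marginal cost = private MC + MEC = 32.75 + 1.50Q.
Set SMC = demand: 32.75 + 1.50Q = 122.88 - 2.80Q → Q* = 20.9605.
The Pigouvian tax equals MEC at Q*: 6.67 + 1.28×20.9605 = 33.4994.

tax = $33.50 per unit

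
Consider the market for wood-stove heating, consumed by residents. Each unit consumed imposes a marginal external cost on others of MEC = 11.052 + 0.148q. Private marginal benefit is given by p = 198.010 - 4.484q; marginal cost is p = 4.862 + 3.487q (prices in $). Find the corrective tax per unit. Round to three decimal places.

tax = $14.371 per unit

Social marginal benefit = demand − MEC = 186.958 - 4.632q.
Set SMB = MC: 186.958 - 4.632q = 4.862 + 3.487q → q* = 22.4284.
The Pigouvian tax equals MEC at q*: 11.052 + 0.148×22.4284 = 14.3714.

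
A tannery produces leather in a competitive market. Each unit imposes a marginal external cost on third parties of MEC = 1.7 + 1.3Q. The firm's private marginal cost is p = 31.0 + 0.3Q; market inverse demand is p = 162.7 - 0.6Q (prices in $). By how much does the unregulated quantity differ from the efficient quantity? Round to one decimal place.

87.2 units

Market equilibrium (private): 31.0 + 0.3Q = 162.7 - 0.6Q → Q_m = 146.3333.
Social marginal cost = private MC + MEC = 32.7 + 1.6Q.
Set SMC = demand: 32.7 + 1.6Q = 162.7 - 0.6Q → Q* = 59.0909.
Gap = |146.3333 − 59.0909| = 87.2424.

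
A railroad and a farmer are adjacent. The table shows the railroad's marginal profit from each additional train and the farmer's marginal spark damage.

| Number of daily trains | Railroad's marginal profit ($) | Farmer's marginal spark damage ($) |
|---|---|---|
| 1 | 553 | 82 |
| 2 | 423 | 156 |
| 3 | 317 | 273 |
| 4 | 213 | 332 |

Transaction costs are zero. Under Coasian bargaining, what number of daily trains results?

3

Bargaining reaches the level where marginal profit last exceeds marginal spark damage.
That holds through level 3 (317 ≥ 273) but not at 4 (213 < 332).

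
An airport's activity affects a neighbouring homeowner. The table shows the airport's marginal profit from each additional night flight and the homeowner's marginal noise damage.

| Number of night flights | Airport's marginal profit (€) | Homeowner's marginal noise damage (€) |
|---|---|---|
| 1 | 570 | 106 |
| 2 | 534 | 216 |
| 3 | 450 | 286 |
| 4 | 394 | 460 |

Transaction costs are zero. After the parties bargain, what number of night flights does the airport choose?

3

Bargaining reaches the level where marginal profit last exceeds marginal noise damage.
That holds through level 3 (450 ≥ 286) but not at 4 (394 < 460).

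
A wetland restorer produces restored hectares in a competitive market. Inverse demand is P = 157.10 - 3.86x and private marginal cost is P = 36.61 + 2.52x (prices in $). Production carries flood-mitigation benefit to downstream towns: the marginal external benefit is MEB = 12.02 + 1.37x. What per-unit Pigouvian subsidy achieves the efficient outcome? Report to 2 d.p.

subsidy = $48.26 per unit

Social marginal cost = private MC − MEB = 24.59 + 1.15x.
Set SMC = demand: 24.59 + 1.15x = 157.10 - 3.86x → x* = 26.4491.
The Pigouvian subsidy equals MEB at x*: 12.02 + 1.37×26.4491 = 48.2553.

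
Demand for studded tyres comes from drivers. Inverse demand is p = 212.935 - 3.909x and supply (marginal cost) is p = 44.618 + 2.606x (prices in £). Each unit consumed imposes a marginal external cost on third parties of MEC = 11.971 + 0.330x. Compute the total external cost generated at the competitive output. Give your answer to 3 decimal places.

£419.406

Market equilibrium (private): 44.618 + 2.606x = 212.935 - 3.909x → x_m = 25.8353.
Total external cost = ∫₀^{x_m} (11.971 + 0.330x) dx = 11.971×25.8353 + ½×0.330×25.8353² = 419.4057.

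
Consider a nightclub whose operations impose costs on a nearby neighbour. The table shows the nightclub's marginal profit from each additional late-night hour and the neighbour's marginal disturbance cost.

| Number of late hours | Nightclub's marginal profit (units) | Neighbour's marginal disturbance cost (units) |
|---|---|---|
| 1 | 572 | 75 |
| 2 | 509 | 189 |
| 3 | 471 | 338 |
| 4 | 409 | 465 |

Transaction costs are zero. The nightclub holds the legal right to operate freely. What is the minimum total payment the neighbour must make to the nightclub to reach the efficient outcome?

409

Left alone the nightclub would choose level 4 (marginal profit stays positive).
Efficient level: k* = 3 (marginal profit ≥ marginal disturbance cost through 3).
The neighbour must at least cover the nightclub's forgone profit from cutting 4→3: 409 = 409.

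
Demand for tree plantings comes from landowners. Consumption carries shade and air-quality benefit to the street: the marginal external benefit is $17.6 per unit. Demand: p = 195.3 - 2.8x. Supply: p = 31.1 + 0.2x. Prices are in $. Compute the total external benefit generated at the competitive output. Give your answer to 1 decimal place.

$963.3

Market equilibrium (private): 31.1 + 0.2x = 195.3 - 2.8x → x_m = 54.7333.
Total external benefit = MEB × x_m = 17.6 × 54.7333 = 963.3061.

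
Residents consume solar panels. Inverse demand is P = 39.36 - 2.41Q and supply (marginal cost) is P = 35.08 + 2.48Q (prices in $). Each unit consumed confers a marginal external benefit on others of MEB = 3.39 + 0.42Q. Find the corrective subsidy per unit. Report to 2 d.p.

subsidy = $4.11 per unit

Social marginal benefit = demand + MEB = 42.75 - 1.99Q.
Set SMB = MC: 42.75 - 1.99Q = 35.08 + 2.48Q → Q* = 1.7159.
The Pigouvian subsidy equals MEB at Q*: 3.39 + 0.42×1.7159 = 4.1107.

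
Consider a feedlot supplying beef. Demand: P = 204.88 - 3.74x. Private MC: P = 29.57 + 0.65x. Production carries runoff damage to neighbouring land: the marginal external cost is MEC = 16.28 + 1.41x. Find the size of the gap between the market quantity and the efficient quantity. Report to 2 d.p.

12.51 units

Market equilibrium (private): 29.57 + 0.65x = 204.88 - 3.74x → x_m = 39.9339.
Social marginal cost = private MC + MEC = 45.85 + 2.06x.
Set SMC = demand: 45.85 + 2.06x = 204.88 - 3.74x → x* = 27.4190.
Gap = |39.9339 − 27.4190| = 12.5149.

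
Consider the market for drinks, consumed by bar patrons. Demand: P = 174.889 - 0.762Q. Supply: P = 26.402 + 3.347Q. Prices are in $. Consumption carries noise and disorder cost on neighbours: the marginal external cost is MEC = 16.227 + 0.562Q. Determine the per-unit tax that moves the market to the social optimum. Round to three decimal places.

tax = $32.140 per unit

Social marginal benefit = demand − MEC = 158.662 - 1.324Q.
Set SMB = MC: 158.662 - 1.324Q = 26.402 + 3.347Q → Q* = 28.3151.
The Pigouvian tax equals MEC at Q*: 16.227 + 0.562×28.3151 = 32.1401.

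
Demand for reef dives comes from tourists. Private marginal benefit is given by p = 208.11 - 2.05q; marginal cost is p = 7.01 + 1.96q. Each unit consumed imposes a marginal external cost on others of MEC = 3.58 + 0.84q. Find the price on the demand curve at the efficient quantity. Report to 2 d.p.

Social marginal benefit = demand − MEC = 204.53 - 2.89q.
Set SMB = MC: 204.53 - 2.89q = 7.01 + 1.96q → q* = 40.7258.
Consumer price on the demand curve at q*: 208.11 − 2.05×40.7258 = 124.6221.

P = 124.62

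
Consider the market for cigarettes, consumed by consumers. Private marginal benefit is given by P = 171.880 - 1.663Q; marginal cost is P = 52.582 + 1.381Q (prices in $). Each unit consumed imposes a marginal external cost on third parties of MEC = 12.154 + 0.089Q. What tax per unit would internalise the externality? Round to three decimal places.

Social marginal benefit = demand − MEC = 159.726 - 1.752Q.
Set SMB = MC: 159.726 - 1.752Q = 52.582 + 1.381Q → Q* = 34.1985.
The Pigouvian tax equals MEC at Q*: 12.154 + 0.089×34.1985 = 15.1977.

tax = $15.198 per unit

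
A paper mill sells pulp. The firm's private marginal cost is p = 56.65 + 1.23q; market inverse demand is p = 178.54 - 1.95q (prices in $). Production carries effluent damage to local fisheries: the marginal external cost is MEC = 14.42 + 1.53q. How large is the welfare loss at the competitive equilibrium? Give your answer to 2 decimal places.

DWL = $566.72

Market equilibrium (private): 56.65 + 1.23q = 178.54 - 1.95q → q_m = 38.3302.
Social marginal cost = private MC + MEC = 71.07 + 2.76q.
Set SMC = demand: 71.07 + 2.76q = 178.54 - 1.95q → q* = 22.8174.
Height of the DWL triangle at q_m is SMC(q_m) − demand(q_m) = MEC(q_m) = 73.0652.
DWL = ½ × 15.5128 × 73.0652 = 566.7229.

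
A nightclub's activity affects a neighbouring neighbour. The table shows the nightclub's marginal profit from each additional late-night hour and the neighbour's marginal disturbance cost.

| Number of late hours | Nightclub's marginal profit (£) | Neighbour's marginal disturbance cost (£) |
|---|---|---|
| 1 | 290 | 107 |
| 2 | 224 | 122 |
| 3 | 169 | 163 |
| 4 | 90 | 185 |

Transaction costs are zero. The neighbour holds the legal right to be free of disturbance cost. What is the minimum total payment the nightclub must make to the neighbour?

£392

Efficient level: marginal profit ≥ marginal disturbance cost through level 3, so k* = 3.
With the neighbour holding the right, the nightclub must at least compensate total damage at k*: 107 + 122 + 163 = 392.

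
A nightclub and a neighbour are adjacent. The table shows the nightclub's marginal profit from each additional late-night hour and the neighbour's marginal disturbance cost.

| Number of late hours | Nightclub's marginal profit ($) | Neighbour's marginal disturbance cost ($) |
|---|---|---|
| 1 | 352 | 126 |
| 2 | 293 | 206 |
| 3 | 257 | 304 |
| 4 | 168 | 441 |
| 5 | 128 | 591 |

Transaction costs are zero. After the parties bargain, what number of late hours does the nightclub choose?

Bargaining reaches the level where marginal profit last exceeds marginal disturbance cost.
That holds through level 2 (293 ≥ 206) but not at 3 (257 < 304).

2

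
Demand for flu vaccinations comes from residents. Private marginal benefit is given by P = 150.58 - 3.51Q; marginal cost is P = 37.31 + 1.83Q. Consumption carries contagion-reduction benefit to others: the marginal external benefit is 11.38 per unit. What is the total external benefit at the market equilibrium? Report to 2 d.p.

Market equilibrium (private): 37.31 + 1.83Q = 150.58 - 3.51Q → Q_m = 21.2116.
Total external benefit = MEB × Q_m = 11.38 × 21.2116 = 241.3880.

241.39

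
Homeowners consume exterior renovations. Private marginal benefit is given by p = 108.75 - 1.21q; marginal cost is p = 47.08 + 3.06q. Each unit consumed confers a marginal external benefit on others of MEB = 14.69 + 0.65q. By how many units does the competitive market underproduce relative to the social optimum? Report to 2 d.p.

Market equilibrium (private): 47.08 + 3.06q = 108.75 - 1.21q → q_m = 14.4426.
Social marginal benefit = demand + MEB = 123.44 - 0.56q.
Set SMB = MC: 123.44 - 0.56q = 47.08 + 3.06q → q* = 21.0939.
Gap = |14.4426 − 21.0939| = 6.6513.

6.65 units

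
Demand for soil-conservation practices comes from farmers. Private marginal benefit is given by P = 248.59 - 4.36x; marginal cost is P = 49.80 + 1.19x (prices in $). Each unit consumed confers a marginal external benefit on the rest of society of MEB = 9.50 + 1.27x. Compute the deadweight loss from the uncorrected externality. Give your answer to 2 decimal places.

DWL = $353.25

Market equilibrium (private): 49.80 + 1.19x = 248.59 - 4.36x → x_m = 35.8180.
Social marginal benefit = demand + MEB = 258.09 - 3.09x.
Set SMB = MC: 258.09 - 3.09x = 49.80 + 1.19x → x* = 48.6659.
Height of the DWL triangle at x_m is SMB(x_m) − MC(x_m) = MEB(x_m) = 54.9889.
DWL = ½ × 12.8479 × 54.9889 = 353.2459.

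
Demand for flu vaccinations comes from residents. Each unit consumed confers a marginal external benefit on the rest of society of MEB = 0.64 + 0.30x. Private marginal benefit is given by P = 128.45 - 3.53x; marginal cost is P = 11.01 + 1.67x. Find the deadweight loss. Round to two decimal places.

Market equilibrium (private): 11.01 + 1.67x = 128.45 - 3.53x → x_m = 22.5846.
Social marginal benefit = demand + MEB = 129.09 - 3.23x.
Set SMB = MC: 129.09 - 3.23x = 11.01 + 1.67x → x* = 24.0980.
Height of the DWL triangle at x_m is SMB(x_m) − MC(x_m) = MEB(x_m) = 7.4154.
DWL = ½ × 1.5134 × 7.4154 = 5.6112.

DWL = 5.61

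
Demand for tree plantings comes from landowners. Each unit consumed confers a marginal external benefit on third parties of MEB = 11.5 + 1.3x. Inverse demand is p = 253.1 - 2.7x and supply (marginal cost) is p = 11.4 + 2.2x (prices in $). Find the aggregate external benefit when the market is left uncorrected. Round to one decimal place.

Market equilibrium (private): 11.4 + 2.2x = 253.1 - 2.7x → x_m = 49.3265.
Total external benefit = ∫₀^{x_m} (11.5 + 1.3x) dx = 11.5×49.3265 + ½×1.3×49.3265² = 2148.7721.

$2148.8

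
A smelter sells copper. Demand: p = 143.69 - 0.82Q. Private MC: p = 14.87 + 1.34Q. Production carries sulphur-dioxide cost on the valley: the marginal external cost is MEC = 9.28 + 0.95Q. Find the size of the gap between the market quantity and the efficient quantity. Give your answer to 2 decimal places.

Market equilibrium (private): 14.87 + 1.34Q = 143.69 - 0.82Q → Q_m = 59.6389.
Social marginal cost = private MC + MEC = 24.15 + 2.29Q.
Set SMC = demand: 24.15 + 2.29Q = 143.69 - 0.82Q → Q* = 38.4373.
Gap = |59.6389 − 38.4373| = 21.2016.

21.20 units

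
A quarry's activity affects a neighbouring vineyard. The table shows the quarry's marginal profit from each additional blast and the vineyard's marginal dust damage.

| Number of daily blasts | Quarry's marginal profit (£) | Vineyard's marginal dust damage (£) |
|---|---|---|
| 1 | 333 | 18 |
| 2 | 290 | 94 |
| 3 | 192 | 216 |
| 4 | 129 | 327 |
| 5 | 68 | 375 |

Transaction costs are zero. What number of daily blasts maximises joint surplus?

2

Bargaining reaches the level where marginal profit last exceeds marginal dust damage.
That holds through level 2 (290 ≥ 94) but not at 3 (192 < 216).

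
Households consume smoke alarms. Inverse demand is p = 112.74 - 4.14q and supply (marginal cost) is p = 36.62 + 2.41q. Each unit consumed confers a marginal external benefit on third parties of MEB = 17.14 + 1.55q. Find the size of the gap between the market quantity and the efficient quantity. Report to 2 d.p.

7.03 units

Market equilibrium (private): 36.62 + 2.41q = 112.74 - 4.14q → q_m = 11.6214.
Social marginal benefit = demand + MEB = 129.88 - 2.59q.
Set SMB = MC: 129.88 - 2.59q = 36.62 + 2.41q → q* = 18.6520.
Gap = |11.6214 − 18.6520| = 7.0306.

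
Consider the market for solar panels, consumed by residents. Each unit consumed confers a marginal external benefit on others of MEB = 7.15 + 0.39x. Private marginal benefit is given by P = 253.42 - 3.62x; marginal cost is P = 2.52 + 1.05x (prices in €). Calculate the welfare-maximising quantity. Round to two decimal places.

Social marginal benefit = demand + MEB = 260.57 - 3.23x.
Set SMB = MC: 260.57 - 3.23x = 2.52 + 1.05x → x* = 60.2921.

x* = 60.29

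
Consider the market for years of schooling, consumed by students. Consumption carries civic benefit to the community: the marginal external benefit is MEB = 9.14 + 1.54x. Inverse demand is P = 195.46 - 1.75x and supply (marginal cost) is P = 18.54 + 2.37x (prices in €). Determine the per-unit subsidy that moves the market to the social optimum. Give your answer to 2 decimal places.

subsidy = €120.20 per unit

Social marginal benefit = demand + MEB = 204.60 - 0.21x.
Set SMB = MC: 204.60 - 0.21x = 18.54 + 2.37x → x* = 72.1163.
The Pigouvian subsidy equals MEB at x*: 9.14 + 1.54×72.1163 = 120.1991.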